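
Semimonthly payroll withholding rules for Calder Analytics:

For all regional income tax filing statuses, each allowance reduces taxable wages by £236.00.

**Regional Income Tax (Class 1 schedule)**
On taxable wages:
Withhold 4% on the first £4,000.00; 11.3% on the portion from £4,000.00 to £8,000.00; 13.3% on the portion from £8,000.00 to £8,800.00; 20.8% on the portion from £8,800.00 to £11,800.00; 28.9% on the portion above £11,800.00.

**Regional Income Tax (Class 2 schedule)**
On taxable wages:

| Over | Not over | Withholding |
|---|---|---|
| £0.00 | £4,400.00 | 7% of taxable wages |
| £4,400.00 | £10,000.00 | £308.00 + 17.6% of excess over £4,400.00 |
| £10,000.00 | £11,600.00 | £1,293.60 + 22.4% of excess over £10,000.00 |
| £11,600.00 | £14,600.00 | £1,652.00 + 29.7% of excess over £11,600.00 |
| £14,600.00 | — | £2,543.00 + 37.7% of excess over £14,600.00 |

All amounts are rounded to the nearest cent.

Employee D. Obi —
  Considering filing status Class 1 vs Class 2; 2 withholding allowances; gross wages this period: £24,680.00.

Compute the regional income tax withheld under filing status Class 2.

Regional Income Tax (Class 2): taxable = £24,680.00 − 2×£236.00 = £24,208.00
  £2,543.00 + 37.7% × (£24,208.00 − £14,600.00) = £2,543.00 + 37.7% × £9,608.00 = £6,165.22

£6,165.22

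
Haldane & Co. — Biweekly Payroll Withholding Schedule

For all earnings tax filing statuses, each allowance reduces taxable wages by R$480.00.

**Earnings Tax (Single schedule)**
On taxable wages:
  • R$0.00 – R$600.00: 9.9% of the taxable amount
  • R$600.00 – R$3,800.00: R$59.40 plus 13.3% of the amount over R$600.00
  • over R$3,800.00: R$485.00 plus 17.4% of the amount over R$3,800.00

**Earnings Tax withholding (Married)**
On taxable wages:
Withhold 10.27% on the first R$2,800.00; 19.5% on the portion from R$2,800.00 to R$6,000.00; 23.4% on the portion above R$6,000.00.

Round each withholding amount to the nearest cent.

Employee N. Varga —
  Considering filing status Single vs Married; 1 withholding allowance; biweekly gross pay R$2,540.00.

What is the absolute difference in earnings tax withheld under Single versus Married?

Earnings Tax (Single): taxable = R$2,540.00 − 1×R$480.00 = R$2,060.00
  R$59.40 + 13.3% × (R$2,060.00 − R$600.00) = R$59.40 + 13.3% × R$1,460.00 = R$253.58
Earnings Tax (Married): taxable = R$2,540.00 − 1×R$480.00 = R$2,060.00
  10.27% × R$2,060.00 = R$211.56
Difference: |R$253.58 − R$211.56| = R$42.02 (higher under Single)

R$42.02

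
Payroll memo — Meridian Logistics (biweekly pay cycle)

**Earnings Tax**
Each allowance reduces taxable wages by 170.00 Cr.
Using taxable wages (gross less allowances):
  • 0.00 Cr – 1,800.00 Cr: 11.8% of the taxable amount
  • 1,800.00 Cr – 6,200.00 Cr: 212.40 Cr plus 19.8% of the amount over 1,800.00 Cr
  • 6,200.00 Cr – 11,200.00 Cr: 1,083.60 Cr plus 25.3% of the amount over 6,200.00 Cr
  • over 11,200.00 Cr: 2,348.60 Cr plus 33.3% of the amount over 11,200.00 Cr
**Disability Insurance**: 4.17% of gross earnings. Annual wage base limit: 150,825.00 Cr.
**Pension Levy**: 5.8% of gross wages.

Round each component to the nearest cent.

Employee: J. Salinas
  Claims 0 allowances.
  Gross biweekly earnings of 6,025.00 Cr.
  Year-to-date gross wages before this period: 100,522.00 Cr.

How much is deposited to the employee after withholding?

4,375.36 Cr

Earnings Tax: taxable = 6,025.00 Cr
  212.40 Cr + 19.8% × (6,025.00 Cr − 1,800.00 Cr) = 212.40 Cr + 19.8% × 4,225.00 Cr = 1,048.95 Cr
Disability Insurance: 4.17% × 6,025.00 Cr = 251.24 Cr
Pension Levy: 5.8% × 6,025.00 Cr = 349.45 Cr
Total withheld: 1,048.95 Cr + 251.24 Cr + 349.45 Cr = 1,649.64 Cr
Net pay: 6,025.00 Cr − 1,649.64 Cr = 4,375.36 Cr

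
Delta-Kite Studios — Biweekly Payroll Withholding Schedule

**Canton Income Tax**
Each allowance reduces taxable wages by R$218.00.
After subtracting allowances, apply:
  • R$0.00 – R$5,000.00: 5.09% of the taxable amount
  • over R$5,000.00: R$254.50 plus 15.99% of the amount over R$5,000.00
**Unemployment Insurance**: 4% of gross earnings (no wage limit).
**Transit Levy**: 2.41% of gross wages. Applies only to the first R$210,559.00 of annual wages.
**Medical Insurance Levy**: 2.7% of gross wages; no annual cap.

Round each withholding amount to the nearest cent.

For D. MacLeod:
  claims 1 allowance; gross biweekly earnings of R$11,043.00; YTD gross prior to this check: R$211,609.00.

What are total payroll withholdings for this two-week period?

Canton Income Tax: taxable = R$11,043.00 − 1×R$218.00 = R$10,825.00
  R$254.50 + 15.99% × (R$10,825.00 − R$5,000.00) = R$254.50 + 15.99% × R$5,825.00 = R$1,185.92
Unemployment Insurance: 4% × R$11,043.00 = R$441.72
Transit Levy: YTD R$211,609.00 ≥ cap R$210,559.00 → R$0.00
Medical Insurance Levy: 2.7% × R$11,043.00 = R$298.16
Total: R$1,185.92 + R$441.72 + R$0.00 + R$298.16 = R$1,925.80

R$1,925.80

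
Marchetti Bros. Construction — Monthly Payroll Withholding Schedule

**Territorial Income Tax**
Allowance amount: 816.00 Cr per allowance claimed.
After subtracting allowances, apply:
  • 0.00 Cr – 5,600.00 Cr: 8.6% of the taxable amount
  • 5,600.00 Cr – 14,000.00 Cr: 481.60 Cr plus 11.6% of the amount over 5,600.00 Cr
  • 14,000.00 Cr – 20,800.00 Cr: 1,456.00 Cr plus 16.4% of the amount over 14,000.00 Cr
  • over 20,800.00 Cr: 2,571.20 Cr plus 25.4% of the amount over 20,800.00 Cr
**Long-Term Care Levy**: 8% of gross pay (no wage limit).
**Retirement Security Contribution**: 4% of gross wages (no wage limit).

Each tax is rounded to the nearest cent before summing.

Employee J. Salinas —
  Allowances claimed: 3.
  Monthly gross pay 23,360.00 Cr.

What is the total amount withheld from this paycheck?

Territorial Income Tax: taxable = 23,360.00 Cr − 3×816.00 Cr = 20,912.00 Cr
  2,571.20 Cr + 25.4% × (20,912.00 Cr − 20,800.00 Cr) = 2,571.20 Cr + 25.4% × 112.00 Cr = 2,599.65 Cr
Long-Term Care Levy: 8% × 23,360.00 Cr = 1,868.80 Cr
Retirement Security Contribution: 4% × 23,360.00 Cr = 934.40 Cr
Total: 2,599.65 Cr + 1,868.80 Cr + 934.40 Cr = 5,402.85 Cr

5,402.85 Cr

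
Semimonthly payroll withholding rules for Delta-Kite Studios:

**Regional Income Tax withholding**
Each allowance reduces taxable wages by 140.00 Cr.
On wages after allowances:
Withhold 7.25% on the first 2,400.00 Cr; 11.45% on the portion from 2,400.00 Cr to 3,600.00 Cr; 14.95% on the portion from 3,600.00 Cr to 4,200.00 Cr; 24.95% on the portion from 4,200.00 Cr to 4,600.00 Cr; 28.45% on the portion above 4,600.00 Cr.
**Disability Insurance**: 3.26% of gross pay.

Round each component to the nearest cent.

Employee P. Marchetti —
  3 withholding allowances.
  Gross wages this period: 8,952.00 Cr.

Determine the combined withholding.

Regional Income Tax: taxable = 8,952.00 Cr − 3×140.00 Cr = 8,532.00 Cr
  500.90 Cr + 28.45% × (8,532.00 Cr − 4,600.00 Cr) = 500.90 Cr + 28.45% × 3,932.00 Cr = 1,619.55 Cr
Disability Insurance: 3.26% × 8,952.00 Cr = 291.84 Cr
Total: 1,619.55 Cr + 291.84 Cr = 1,911.39 Cr

1,911.39 Cr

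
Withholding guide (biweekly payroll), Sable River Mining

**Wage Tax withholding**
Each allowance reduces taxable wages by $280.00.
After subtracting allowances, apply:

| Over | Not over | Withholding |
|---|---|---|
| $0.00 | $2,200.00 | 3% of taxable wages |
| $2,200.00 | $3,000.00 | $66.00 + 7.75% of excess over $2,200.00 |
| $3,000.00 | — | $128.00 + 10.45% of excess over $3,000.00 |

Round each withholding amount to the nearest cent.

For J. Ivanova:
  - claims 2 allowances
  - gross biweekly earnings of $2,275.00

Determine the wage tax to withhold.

Wage Tax: taxable = $2,275.00 − 2×$280.00 = $1,715.00
  3% × $1,715.00 = $51.45

$51.45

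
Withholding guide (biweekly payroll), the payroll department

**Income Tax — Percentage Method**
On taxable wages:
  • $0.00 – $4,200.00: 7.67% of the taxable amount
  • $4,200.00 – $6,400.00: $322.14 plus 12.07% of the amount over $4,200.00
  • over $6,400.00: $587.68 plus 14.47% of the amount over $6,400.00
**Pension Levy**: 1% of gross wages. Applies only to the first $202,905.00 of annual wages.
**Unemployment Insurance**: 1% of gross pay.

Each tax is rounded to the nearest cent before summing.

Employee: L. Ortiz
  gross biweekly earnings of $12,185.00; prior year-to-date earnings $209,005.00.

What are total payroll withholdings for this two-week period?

$1,546.62

Income Tax: taxable = $12,185.00
  $587.68 + 14.47% × ($12,185.00 − $6,400.00) = $587.68 + 14.47% × $5,785.00 = $1,424.77
Pension Levy: YTD $209,005.00 ≥ cap $202,905.00 → $0.00
Unemployment Insurance: 1% × $12,185.00 = $121.85
Total: $1,424.77 + $0.00 + $121.85 = $1,546.62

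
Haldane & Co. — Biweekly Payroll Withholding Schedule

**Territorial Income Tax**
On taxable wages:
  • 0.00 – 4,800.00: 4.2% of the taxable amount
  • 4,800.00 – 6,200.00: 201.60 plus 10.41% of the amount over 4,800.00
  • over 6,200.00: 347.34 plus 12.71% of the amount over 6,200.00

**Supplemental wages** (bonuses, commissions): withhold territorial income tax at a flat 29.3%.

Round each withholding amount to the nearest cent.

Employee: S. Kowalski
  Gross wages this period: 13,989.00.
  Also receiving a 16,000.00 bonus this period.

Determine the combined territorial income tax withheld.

Territorial Income Tax: taxable = 13,989.00
  347.34 + 12.71% × (13,989.00 − 6,200.00) = 347.34 + 12.71% × 7,789.00 = 1,337.32
Supplemental (29.3% flat on bonus): 29.3% × 16,000.00 = 4,688.00
Total territorial income tax: 1,337.32 + 4,688.00 = 6,025.32

6,025.32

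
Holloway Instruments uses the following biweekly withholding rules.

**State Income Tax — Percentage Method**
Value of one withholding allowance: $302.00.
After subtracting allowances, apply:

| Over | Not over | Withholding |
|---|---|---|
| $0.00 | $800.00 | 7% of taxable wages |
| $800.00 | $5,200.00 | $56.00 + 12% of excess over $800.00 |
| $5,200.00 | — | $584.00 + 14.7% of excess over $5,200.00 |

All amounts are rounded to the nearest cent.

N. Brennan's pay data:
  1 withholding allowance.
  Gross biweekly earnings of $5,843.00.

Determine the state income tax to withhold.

$634.13

State Income Tax: taxable = $5,843.00 − 1×$302.00 = $5,541.00
  $584.00 + 14.7% × ($5,541.00 − $5,200.00) = $584.00 + 14.7% × $341.00 = $634.13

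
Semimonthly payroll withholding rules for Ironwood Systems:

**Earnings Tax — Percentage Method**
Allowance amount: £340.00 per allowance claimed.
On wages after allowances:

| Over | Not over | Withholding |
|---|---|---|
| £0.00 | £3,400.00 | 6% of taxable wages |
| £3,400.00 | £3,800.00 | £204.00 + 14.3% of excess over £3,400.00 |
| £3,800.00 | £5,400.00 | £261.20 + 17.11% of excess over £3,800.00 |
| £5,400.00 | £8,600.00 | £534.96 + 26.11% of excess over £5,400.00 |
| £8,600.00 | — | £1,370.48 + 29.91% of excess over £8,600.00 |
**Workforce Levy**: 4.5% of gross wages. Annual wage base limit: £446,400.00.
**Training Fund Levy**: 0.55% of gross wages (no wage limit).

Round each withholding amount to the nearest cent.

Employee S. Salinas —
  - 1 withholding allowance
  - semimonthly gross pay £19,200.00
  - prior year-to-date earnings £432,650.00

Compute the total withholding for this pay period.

Earnings Tax: taxable = £19,200.00 − 1×£340.00 = £18,860.00
  £1,370.48 + 29.91% × (£18,860.00 − £8,600.00) = £1,370.48 + 29.91% × £10,260.00 = £4,439.25
Workforce Levy: cap £446,400.00 − YTD £432,650.00 = £13,750.00 subject; 4.5% × £13,750.00 = £618.75
Training Fund Levy: 0.55% × £19,200.00 = £105.60
Total: £4,439.25 + £618.75 + £105.60 = £5,163.60

£5,163.60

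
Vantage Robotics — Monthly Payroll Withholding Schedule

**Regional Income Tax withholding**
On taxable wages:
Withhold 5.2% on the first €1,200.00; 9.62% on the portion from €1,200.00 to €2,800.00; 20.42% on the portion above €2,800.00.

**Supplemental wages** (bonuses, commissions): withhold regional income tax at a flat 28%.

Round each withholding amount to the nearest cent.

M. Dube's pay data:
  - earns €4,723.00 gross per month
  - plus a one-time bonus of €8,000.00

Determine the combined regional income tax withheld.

€2,849.00

Regional Income Tax: taxable = €4,723.00
  €216.32 + 20.42% × (€4,723.00 − €2,800.00) = €216.32 + 20.42% × €1,923.00 = €609.00
Supplemental (28% flat on bonus): 28% × €8,000.00 = €2,240.00
Total regional income tax: €609.00 + €2,240.00 = €2,849.00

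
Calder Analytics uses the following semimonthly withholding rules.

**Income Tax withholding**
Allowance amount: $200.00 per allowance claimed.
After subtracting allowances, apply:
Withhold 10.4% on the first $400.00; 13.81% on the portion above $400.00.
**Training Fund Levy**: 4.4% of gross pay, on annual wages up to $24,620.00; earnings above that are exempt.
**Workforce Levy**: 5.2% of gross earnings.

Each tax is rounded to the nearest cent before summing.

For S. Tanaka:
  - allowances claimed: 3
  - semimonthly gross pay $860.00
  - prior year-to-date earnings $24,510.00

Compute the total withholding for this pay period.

$76.60

Income Tax: taxable = $860.00 − 3×$200.00 = $260.00
  10.4% × $260.00 = $27.04
Training Fund Levy: cap $24,620.00 − YTD $24,510.00 = $110.00 subject; 4.4% × $110.00 = $4.84
Workforce Levy: 5.2% × $860.00 = $44.72
Total: $27.04 + $4.84 + $44.72 = $76.60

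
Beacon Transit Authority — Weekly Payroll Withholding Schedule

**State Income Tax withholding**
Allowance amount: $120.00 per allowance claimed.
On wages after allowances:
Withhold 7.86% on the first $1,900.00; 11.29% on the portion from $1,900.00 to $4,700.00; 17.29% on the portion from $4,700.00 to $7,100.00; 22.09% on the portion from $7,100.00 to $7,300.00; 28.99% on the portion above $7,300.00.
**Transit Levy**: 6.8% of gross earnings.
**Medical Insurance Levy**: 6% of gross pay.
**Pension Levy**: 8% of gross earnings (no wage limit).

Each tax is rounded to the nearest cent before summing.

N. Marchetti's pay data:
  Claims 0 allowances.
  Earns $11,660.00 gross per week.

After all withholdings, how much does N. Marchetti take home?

State Income Tax: taxable = $11,660.00
  $924.60 + 28.99% × ($11,660.00 − $7,300.00) = $924.60 + 28.99% × $4,360.00 = $2,188.56
Transit Levy: 6.8% × $11,660.00 = $792.88
Medical Insurance Levy: 6% × $11,660.00 = $699.60
Pension Levy: 8% × $11,660.00 = $932.80
Total withheld: $2,188.56 + $792.88 + $699.60 + $932.80 = $4,613.84
Net pay: $11,660.00 − $4,613.84 = $7,046.16

$7,046.16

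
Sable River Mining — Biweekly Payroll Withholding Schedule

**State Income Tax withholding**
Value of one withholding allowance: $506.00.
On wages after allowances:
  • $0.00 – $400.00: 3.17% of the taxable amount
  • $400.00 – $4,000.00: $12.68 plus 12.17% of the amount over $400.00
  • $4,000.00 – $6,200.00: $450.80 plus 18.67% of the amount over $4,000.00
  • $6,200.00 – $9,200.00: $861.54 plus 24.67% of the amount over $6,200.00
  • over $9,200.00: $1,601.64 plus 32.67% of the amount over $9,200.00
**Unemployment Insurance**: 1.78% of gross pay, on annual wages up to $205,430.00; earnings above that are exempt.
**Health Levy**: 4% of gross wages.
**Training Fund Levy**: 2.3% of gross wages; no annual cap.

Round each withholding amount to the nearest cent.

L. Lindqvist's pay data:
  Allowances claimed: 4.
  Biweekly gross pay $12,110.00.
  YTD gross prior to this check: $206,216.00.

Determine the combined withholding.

$2,654.03

State Income Tax: taxable = $12,110.00 − 4×$506.00 = $10,086.00
  $1,601.64 + 32.67% × ($10,086.00 − $9,200.00) = $1,601.64 + 32.67% × $886.00 = $1,891.10
Unemployment Insurance: YTD $206,216.00 ≥ cap $205,430.00 → $0.00
Health Levy: 4% × $12,110.00 = $484.40
Training Fund Levy: 2.3% × $12,110.00 = $278.53
Total: $1,891.10 + $0.00 + $484.40 + $278.53 = $2,654.03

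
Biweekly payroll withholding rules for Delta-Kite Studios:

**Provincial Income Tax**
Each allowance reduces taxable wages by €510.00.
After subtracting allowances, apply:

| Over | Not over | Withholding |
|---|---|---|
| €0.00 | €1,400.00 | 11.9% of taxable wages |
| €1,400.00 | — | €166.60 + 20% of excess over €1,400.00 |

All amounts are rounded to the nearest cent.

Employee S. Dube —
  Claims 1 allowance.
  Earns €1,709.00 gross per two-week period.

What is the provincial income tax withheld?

€142.68

Provincial Income Tax: taxable = €1,709.00 − 1×€510.00 = €1,199.00
  11.9% × €1,199.00 = €142.68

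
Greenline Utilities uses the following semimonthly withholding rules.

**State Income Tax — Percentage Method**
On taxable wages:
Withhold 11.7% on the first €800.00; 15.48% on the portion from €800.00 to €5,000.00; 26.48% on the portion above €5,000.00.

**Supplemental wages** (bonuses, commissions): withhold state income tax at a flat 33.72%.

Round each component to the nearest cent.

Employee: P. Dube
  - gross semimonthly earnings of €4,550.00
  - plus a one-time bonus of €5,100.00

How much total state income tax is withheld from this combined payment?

€2,393.82

State Income Tax: taxable = €4,550.00
  €93.60 + 15.48% × (€4,550.00 − €800.00) = €93.60 + 15.48% × €3,750.00 = €674.10
Supplemental (33.72% flat on bonus): 33.72% × €5,100.00 = €1,719.72
Total state income tax: €674.10 + €1,719.72 = €2,393.82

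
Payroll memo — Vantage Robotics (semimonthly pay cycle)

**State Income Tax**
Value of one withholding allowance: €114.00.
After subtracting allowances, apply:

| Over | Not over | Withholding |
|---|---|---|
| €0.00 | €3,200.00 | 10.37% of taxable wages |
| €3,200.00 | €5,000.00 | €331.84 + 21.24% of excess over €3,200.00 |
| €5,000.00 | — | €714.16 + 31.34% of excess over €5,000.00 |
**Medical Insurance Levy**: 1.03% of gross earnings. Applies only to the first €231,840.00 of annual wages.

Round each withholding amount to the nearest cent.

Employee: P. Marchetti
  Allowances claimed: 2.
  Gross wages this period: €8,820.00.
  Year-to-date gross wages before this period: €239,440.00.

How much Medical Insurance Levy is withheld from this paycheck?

€0.00

Medical Insurance Levy: YTD €239,440.00 ≥ cap €231,840.00 → €0.00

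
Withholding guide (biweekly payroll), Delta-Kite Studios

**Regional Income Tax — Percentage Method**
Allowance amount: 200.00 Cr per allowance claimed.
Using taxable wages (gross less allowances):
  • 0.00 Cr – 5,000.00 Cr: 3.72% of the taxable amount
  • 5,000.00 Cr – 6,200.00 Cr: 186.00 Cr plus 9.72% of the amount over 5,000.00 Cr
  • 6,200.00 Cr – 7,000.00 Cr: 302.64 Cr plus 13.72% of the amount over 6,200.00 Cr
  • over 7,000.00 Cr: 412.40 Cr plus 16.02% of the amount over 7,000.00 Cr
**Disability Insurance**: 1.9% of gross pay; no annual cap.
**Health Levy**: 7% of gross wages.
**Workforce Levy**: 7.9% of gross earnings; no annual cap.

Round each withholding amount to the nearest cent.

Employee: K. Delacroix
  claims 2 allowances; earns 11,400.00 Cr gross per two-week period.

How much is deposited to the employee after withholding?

Regional Income Tax: taxable = 11,400.00 Cr − 2×200.00 Cr = 11,000.00 Cr
  412.40 Cr + 16.02% × (11,000.00 Cr − 7,000.00 Cr) = 412.40 Cr + 16.02% × 4,000.00 Cr = 1,053.20 Cr
Disability Insurance: 1.9% × 11,400.00 Cr = 216.60 Cr
Health Levy: 7% × 11,400.00 Cr = 798.00 Cr
Workforce Levy: 7.9% × 11,400.00 Cr = 900.60 Cr
Total withheld: 1,053.20 Cr + 216.60 Cr + 798.00 Cr + 900.60 Cr = 2,968.40 Cr
Net pay: 11,400.00 Cr − 2,968.40 Cr = 8,431.60 Cr

8,431.60 Cr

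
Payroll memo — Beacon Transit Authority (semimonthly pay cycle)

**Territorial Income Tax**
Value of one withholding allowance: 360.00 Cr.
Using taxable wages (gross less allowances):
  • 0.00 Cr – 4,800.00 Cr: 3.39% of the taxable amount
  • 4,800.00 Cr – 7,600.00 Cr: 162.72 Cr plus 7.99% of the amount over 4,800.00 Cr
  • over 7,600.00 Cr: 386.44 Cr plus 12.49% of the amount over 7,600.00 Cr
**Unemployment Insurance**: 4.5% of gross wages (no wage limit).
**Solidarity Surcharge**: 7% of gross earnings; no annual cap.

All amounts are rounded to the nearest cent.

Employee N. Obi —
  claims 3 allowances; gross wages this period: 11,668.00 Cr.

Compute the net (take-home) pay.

Territorial Income Tax: taxable = 11,668.00 Cr − 3×360.00 Cr = 10,588.00 Cr
  386.44 Cr + 12.49% × (10,588.00 Cr − 7,600.00 Cr) = 386.44 Cr + 12.49% × 2,988.00 Cr = 759.64 Cr
Unemployment Insurance: 4.5% × 11,668.00 Cr = 525.06 Cr
Solidarity Surcharge: 7% × 11,668.00 Cr = 816.76 Cr
Total withheld: 759.64 Cr + 525.06 Cr + 816.76 Cr = 2,101.46 Cr
Net pay: 11,668.00 Cr − 2,101.46 Cr = 9,566.54 Cr

9,566.54 Cr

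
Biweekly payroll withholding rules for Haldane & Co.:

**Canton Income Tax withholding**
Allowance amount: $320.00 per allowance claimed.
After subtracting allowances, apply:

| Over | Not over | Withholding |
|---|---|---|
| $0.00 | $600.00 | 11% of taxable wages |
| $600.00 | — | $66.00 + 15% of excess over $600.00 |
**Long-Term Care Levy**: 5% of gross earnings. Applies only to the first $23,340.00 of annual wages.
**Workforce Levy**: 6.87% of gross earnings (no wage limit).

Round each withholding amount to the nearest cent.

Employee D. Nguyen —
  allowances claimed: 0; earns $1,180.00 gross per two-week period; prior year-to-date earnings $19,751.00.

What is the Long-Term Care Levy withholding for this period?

$59.00

Long-Term Care Levy: 5% × $1,180.00 = $59.00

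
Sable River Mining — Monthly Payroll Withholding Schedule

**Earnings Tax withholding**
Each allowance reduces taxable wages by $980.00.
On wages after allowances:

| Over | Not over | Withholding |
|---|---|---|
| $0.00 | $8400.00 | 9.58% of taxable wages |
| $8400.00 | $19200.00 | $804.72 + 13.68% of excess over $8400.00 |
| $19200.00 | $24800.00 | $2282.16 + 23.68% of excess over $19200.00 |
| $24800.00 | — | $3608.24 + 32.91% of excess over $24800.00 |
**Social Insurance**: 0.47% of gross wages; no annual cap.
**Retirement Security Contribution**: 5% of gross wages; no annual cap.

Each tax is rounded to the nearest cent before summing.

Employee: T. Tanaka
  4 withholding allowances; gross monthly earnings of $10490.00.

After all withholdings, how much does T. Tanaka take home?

$9286.79

Earnings Tax: taxable = $10490.00 − 4×$980.00 = $6570.00
  9.58% × $6570.00 = $629.41
Social Insurance: 0.47% × $10490.00 = $49.30
Retirement Security Contribution: 5% × $10490.00 = $524.50
Total withheld: $629.41 + $49.30 + $524.50 = $1203.21
Net pay: $10490.00 − $1203.21 = $9286.79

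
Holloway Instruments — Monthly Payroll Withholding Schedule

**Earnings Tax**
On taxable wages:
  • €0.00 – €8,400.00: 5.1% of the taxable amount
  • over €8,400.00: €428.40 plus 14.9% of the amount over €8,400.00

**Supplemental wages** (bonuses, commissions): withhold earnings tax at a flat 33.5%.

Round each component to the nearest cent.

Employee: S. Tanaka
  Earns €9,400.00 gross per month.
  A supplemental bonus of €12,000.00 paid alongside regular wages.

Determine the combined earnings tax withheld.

€4,597.40

Earnings Tax: taxable = €9,400.00
  €428.40 + 14.9% × (€9,400.00 − €8,400.00) = €428.40 + 14.9% × €1,000.00 = €577.40
Supplemental (33.5% flat on bonus): 33.5% × €12,000.00 = €4,020.00
Total earnings tax: €577.40 + €4,020.00 = €4,597.40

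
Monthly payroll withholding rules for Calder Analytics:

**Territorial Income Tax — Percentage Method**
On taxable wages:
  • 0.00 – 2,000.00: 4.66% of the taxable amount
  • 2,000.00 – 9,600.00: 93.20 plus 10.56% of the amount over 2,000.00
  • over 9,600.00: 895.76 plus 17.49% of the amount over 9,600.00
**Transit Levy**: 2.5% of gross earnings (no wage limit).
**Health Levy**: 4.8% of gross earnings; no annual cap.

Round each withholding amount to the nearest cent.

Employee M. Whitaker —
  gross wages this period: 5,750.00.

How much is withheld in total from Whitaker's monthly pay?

908.95

Territorial Income Tax: taxable = 5,750.00
  93.20 + 10.56% × (5,750.00 − 2,000.00) = 93.20 + 10.56% × 3,750.00 = 489.20
Transit Levy: 2.5% × 5,750.00 = 143.75
Health Levy: 4.8% × 5,750.00 = 276.00
Total: 489.20 + 143.75 + 276.00 = 908.95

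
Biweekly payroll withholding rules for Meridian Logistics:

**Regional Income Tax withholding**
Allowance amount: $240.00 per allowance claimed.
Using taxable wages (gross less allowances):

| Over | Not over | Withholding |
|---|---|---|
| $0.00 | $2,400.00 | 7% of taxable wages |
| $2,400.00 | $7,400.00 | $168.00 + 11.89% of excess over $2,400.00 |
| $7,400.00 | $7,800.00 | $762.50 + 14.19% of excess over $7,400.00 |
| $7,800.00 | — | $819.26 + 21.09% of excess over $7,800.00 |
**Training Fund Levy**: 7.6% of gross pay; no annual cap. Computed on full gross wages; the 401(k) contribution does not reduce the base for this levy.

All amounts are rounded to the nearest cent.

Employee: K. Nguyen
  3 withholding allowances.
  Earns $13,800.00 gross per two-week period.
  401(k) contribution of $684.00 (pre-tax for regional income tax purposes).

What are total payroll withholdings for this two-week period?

Regional Income Tax: taxable = $13,800.00 − $684.00 − 3×$240.00 = $12,396.00
  $819.26 + 21.09% × ($12,396.00 − $7,800.00) = $819.26 + 21.09% × $4,596.00 = $1,788.56
Training Fund Levy: 7.6% × $13,800.00 = $1,048.80
Total: $1,788.56 + $1,048.80 = $2,837.36

$2,837.36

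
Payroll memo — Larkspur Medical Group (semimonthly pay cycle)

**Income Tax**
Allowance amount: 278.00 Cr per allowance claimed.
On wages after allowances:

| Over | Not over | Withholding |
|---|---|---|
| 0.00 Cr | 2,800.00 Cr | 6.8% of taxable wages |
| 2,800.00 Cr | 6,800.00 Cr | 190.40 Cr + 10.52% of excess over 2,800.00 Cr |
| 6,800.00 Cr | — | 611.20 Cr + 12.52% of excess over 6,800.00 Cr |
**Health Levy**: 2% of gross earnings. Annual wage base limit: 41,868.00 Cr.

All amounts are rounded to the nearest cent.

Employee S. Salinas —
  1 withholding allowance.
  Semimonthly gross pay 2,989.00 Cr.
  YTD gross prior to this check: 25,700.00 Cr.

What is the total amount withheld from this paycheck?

244.13 Cr

Income Tax: taxable = 2,989.00 Cr − 1×278.00 Cr = 2,711.00 Cr
  6.8% × 2,711.00 Cr = 184.35 Cr
Health Levy: 2% × 2,989.00 Cr = 59.78 Cr
Total: 184.35 Cr + 59.78 Cr = 244.13 Cr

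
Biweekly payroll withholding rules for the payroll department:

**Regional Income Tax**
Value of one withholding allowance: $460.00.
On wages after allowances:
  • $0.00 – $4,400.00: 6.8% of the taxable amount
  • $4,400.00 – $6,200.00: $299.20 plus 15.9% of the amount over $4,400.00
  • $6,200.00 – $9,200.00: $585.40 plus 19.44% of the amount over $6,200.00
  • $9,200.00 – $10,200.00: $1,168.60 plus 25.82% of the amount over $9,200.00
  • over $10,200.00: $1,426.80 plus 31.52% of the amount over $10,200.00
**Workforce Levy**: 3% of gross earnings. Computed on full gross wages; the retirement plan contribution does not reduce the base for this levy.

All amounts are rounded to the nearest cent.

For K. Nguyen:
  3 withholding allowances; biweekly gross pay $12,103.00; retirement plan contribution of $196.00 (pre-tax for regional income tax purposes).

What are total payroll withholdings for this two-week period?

$1,892.96

Regional Income Tax: taxable = $12,103.00 − $196.00 − 3×$460.00 = $10,527.00
  $1,426.80 + 31.52% × ($10,527.00 − $10,200.00) = $1,426.80 + 31.52% × $327.00 = $1,529.87
Workforce Levy: 3% × $12,103.00 = $363.09
Total: $1,529.87 + $363.09 = $1,892.96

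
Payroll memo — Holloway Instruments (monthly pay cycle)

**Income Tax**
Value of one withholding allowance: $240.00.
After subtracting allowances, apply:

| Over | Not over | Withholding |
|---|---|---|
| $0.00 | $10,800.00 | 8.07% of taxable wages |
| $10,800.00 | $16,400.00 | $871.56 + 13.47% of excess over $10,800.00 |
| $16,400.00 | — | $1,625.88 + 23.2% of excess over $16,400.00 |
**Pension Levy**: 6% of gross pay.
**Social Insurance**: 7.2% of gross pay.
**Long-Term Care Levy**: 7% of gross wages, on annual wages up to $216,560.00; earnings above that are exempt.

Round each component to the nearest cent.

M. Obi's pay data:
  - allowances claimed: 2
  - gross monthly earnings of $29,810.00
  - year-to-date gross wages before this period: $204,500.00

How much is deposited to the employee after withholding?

$20,405.24

Income Tax: taxable = $29,810.00 − 2×$240.00 = $29,330.00
  $1,625.88 + 23.2% × ($29,330.00 − $16,400.00) = $1,625.88 + 23.2% × $12,930.00 = $4,625.64
Pension Levy: 6% × $29,810.00 = $1,788.60
Social Insurance: 7.2% × $29,810.00 = $2,146.32
Long-Term Care Levy: cap $216,560.00 − YTD $204,500.00 = $12,060.00 subject; 7% × $12,060.00 = $844.20
Total withheld: $4,625.64 + $1,788.60 + $2,146.32 + $844.20 = $9,404.76
Net pay: $29,810.00 − $9,404.76 = $20,405.24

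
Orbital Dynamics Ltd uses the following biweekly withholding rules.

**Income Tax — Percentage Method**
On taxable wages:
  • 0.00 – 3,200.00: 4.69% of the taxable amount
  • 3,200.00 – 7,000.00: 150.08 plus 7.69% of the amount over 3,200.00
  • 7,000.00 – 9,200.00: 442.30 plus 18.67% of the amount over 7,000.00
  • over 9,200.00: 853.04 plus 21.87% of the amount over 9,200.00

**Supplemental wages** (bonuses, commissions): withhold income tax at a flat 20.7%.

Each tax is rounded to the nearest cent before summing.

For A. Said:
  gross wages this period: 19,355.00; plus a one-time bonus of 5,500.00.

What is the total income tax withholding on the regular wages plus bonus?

Income Tax: taxable = 19,355.00
  853.04 + 21.87% × (19,355.00 − 9,200.00) = 853.04 + 21.87% × 10,155.00 = 3,073.94
Supplemental (20.7% flat on bonus): 20.7% × 5,500.00 = 1,138.50
Total income tax: 3,073.94 + 1,138.50 = 4,212.44

4,212.44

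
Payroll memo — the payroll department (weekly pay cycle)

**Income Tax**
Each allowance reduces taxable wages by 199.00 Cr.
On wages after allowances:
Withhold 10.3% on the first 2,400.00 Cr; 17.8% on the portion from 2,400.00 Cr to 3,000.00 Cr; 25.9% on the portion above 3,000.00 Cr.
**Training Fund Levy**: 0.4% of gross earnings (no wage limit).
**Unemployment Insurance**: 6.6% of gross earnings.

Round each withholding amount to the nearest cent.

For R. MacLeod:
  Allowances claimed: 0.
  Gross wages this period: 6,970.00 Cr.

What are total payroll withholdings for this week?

1,870.13 Cr

Income Tax: taxable = 6,970.00 Cr
  354.00 Cr + 25.9% × (6,970.00 Cr − 3,000.00 Cr) = 354.00 Cr + 25.9% × 3,970.00 Cr = 1,382.23 Cr
Training Fund Levy: 0.4% × 6,970.00 Cr = 27.88 Cr
Unemployment Insurance: 6.6% × 6,970.00 Cr = 460.02 Cr
Total: 1,382.23 Cr + 27.88 Cr + 460.02 Cr = 1,870.13 Cr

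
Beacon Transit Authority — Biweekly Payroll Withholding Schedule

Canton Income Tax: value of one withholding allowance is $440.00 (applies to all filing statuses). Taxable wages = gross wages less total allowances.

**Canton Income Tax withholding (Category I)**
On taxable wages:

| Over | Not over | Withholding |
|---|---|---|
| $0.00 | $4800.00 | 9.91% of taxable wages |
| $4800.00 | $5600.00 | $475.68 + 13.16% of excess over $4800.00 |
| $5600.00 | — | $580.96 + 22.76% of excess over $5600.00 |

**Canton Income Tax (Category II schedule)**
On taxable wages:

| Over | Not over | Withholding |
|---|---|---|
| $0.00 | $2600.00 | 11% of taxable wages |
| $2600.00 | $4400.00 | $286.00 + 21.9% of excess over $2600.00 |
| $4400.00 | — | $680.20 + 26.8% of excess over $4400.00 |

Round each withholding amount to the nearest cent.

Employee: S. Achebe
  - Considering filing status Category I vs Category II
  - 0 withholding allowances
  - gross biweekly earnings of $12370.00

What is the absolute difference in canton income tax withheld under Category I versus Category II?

Canton Income Tax (Category I): taxable = $12370.00
  $580.96 + 22.76% × ($12370.00 − $5600.00) = $580.96 + 22.76% × $6770.00 = $2121.81
Canton Income Tax (Category II): taxable = $12370.00
  $680.20 + 26.8% × ($12370.00 − $4400.00) = $680.20 + 26.8% × $7970.00 = $2816.16
Difference: |$2121.81 − $2816.16| = $694.35 (higher under Category II)

$694.35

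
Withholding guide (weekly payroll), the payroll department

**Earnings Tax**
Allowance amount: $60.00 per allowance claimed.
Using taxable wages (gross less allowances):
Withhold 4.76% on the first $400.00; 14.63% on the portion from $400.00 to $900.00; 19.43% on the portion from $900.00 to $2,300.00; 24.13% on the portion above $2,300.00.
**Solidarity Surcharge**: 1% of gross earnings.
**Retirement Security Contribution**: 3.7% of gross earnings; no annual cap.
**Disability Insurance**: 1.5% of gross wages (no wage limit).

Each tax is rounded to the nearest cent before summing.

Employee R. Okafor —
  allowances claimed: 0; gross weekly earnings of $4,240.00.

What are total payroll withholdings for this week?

$1,095.21

Earnings Tax: taxable = $4,240.00
  $364.21 + 24.13% × ($4,240.00 − $2,300.00) = $364.21 + 24.13% × $1,940.00 = $832.33
Solidarity Surcharge: 1% × $4,240.00 = $42.40
Retirement Security Contribution: 3.7% × $4,240.00 = $156.88
Disability Insurance: 1.5% × $4,240.00 = $63.60
Total: $832.33 + $42.40 + $156.88 + $63.60 = $1,095.21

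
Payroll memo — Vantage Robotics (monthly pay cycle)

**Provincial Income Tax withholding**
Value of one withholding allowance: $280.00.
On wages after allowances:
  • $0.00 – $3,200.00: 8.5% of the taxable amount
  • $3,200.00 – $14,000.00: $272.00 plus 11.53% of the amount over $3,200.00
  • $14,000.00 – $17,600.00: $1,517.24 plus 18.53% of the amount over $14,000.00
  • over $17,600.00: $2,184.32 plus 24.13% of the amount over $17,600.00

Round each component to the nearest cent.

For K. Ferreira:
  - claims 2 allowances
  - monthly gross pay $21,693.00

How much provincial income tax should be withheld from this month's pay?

Provincial Income Tax: taxable = $21,693.00 − 2×$280.00 = $21,133.00
  $2,184.32 + 24.13% × ($21,133.00 − $17,600.00) = $2,184.32 + 24.13% × $3,533.00 = $3,036.83

$3,036.83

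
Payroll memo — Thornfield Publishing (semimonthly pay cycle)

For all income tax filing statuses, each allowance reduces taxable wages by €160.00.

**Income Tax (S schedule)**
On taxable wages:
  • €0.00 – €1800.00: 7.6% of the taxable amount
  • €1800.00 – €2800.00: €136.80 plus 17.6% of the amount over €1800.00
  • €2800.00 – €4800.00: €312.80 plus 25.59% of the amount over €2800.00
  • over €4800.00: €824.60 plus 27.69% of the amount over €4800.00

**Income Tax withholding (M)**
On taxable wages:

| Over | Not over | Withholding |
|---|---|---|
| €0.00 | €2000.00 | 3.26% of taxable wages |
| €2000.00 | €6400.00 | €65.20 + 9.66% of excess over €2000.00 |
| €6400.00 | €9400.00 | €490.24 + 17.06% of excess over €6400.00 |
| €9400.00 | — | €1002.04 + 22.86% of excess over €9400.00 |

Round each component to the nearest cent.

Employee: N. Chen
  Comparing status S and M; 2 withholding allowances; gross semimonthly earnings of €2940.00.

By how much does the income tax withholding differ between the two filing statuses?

€156.03

Income Tax (S): taxable = €2940.00 − 2×€160.00 = €2620.00
  €136.80 + 17.6% × (€2620.00 − €1800.00) = €136.80 + 17.6% × €820.00 = €281.12
Income Tax (M): taxable = €2940.00 − 2×€160.00 = €2620.00
  €65.20 + 9.66% × (€2620.00 − €2000.00) = €65.20 + 9.66% × €620.00 = €125.09
Difference: |€281.12 − €125.09| = €156.03 (higher under S)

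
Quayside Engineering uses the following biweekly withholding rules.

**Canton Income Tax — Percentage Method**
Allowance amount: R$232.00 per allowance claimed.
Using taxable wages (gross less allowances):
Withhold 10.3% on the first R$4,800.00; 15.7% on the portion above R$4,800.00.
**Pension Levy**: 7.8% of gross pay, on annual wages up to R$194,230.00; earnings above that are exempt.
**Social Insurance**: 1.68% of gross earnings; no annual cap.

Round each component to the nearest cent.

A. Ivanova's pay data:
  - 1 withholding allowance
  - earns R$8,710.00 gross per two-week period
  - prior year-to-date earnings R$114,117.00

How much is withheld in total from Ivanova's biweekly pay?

Canton Income Tax: taxable = R$8,710.00 − 1×R$232.00 = R$8,478.00
  R$494.40 + 15.7% × (R$8,478.00 − R$4,800.00) = R$494.40 + 15.7% × R$3,678.00 = R$1,071.85
Pension Levy: 7.8% × R$8,710.00 = R$679.38
Social Insurance: 1.68% × R$8,710.00 = R$146.33
Total: R$1,071.85 + R$679.38 + R$146.33 = R$1,897.56

R$1,897.56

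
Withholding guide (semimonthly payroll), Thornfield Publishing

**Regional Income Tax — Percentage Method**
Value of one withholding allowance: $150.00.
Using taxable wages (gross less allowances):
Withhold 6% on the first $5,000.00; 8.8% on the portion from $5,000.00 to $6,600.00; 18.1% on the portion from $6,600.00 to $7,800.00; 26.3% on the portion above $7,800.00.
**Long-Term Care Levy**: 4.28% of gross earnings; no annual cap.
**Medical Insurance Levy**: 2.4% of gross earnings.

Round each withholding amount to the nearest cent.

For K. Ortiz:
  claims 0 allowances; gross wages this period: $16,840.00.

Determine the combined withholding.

$4,160.43

Regional Income Tax: taxable = $16,840.00
  $658.00 + 26.3% × ($16,840.00 − $7,800.00) = $658.00 + 26.3% × $9,040.00 = $3,035.52
Long-Term Care Levy: 4.28% × $16,840.00 = $720.75
Medical Insurance Levy: 2.4% × $16,840.00 = $404.16
Total: $3,035.52 + $720.75 + $404.16 = $4,160.43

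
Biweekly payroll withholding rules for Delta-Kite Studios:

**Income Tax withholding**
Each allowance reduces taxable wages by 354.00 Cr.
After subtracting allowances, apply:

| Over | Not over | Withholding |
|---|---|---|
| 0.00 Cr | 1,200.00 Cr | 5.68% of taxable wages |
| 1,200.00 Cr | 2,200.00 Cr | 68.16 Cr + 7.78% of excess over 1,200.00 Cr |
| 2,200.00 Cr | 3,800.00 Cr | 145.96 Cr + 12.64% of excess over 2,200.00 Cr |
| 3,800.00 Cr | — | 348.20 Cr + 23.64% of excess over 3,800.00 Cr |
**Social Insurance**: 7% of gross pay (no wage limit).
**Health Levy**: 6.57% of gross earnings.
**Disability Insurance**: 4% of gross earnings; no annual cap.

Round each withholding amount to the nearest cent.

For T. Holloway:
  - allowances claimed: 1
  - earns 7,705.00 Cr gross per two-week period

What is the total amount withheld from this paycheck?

Income Tax: taxable = 7,705.00 Cr − 1×354.00 Cr = 7,351.00 Cr
  348.20 Cr + 23.64% × (7,351.00 Cr − 3,800.00 Cr) = 348.20 Cr + 23.64% × 3,551.00 Cr = 1,187.66 Cr
Social Insurance: 7% × 7,705.00 Cr = 539.35 Cr
Health Levy: 6.57% × 7,705.00 Cr = 506.22 Cr
Disability Insurance: 4% × 7,705.00 Cr = 308.20 Cr
Total: 1,187.66 Cr + 539.35 Cr + 506.22 Cr + 308.20 Cr = 2,541.43 Cr

2,541.43 Cr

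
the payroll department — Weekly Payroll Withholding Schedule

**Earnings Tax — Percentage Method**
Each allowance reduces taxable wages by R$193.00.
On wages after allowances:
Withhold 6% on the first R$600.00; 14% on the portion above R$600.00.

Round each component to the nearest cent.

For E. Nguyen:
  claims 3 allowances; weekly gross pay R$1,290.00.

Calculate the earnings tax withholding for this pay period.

Earnings Tax: taxable = R$1,290.00 − 3×R$193.00 = R$711.00
  R$36.00 + 14% × (R$711.00 − R$600.00) = R$36.00 + 14% × R$111.00 = R$51.54

R$51.54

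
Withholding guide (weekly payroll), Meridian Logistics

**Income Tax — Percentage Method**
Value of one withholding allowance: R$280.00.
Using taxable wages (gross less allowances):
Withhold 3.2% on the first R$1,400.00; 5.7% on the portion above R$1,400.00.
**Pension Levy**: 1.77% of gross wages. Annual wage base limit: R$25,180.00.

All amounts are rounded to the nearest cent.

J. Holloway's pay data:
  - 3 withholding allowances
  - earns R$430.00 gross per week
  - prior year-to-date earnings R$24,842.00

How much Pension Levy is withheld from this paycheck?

R$5.98

Pension Levy: cap R$25,180.00 − YTD R$24,842.00 = R$338.00 subject; 1.77% × R$338.00 = R$5.98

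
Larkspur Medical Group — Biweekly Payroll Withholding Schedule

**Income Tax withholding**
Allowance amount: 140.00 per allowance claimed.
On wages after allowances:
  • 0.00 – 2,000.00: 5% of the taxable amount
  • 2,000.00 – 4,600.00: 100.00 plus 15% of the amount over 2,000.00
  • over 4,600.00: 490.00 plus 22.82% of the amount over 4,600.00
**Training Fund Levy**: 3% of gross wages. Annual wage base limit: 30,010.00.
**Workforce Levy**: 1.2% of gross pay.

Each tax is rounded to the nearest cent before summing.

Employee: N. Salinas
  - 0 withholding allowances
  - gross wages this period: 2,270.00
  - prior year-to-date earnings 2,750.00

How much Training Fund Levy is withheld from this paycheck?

Training Fund Levy: 3% × 2,270.00 = 68.10

68.10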